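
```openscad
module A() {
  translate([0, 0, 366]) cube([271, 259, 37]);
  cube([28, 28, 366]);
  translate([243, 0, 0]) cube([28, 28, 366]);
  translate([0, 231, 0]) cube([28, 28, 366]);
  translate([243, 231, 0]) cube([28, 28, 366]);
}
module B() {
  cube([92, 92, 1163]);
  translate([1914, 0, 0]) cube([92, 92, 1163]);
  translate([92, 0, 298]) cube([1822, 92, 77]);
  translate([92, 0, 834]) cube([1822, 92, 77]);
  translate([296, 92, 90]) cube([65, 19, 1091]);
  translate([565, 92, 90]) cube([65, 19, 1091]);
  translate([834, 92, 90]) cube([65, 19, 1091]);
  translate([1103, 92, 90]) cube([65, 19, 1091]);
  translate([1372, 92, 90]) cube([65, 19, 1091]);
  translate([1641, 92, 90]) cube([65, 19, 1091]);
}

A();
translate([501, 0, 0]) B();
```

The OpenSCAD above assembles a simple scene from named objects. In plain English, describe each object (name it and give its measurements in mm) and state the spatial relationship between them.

A is a four-legged stool. The seat is a 271×259×37 mm slab whose top surface is at z = 403 mm; four square legs, each 28×28 mm in cross-section, run from the floor (z = 0) to the underside of the seat, each flush with a corner of the seat.

B is a fence section. Two 92×92 mm posts, 1163 mm tall, stand on the floor with a clear span of 1822 mm between their inner faces. Two horizontal rails of 92×77 mm section span the gap between the posts with their undersides at z = 298 mm and z = 834 mm, flush with the posts' −y face. 6 pickets, each 65 mm wide, 19 mm thick and 1091 mm tall, are fixed to the +y face of the rails with their bottoms at z = 90 mm, evenly spaced across the span with equal gaps (rounded down to the nearest mm) at the −x end and between each pair — any rounding remainder accumulates at the +x end.

The fence section is on the floor beside the stool on its +x side.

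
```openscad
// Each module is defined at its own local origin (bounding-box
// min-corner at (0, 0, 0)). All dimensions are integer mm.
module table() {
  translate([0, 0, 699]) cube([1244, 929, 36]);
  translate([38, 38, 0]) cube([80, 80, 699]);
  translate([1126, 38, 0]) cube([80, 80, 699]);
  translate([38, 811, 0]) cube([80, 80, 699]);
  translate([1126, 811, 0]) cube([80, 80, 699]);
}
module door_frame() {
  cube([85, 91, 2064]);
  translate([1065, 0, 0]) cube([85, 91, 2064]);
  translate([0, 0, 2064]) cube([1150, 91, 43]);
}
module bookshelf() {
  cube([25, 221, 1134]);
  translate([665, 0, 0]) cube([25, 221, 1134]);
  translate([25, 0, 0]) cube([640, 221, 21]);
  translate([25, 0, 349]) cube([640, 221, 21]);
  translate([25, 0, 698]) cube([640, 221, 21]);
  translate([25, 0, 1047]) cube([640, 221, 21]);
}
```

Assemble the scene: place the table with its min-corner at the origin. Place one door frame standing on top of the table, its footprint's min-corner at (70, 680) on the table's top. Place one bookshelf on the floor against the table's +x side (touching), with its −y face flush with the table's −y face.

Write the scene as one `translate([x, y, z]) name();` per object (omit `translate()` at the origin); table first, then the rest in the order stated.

table();
translate([70, 680, 735]) door_frame();
translate([1244, 0, 0]) bookshelf();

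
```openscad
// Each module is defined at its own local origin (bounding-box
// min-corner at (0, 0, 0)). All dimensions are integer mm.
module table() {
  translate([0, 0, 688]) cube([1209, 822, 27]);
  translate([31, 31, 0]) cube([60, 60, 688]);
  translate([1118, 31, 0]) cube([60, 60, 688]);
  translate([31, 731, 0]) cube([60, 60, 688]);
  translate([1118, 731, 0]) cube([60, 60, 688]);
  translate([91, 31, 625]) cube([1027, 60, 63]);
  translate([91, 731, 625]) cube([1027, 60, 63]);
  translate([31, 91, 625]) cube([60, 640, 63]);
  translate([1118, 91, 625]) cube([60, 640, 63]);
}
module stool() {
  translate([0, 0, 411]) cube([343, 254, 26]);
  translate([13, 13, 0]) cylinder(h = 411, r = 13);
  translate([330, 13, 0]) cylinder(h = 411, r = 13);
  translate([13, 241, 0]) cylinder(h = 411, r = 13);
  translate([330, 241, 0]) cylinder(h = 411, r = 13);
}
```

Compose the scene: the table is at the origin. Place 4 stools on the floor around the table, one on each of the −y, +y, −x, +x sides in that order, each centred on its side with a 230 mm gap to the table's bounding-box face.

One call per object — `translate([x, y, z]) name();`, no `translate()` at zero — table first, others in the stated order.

table();
translate([433, -484, 0]) stool();
translate([433, 1052, 0]) stool();
translate([-573, 284, 0]) stool();
translate([1439, 284, 0]) stool();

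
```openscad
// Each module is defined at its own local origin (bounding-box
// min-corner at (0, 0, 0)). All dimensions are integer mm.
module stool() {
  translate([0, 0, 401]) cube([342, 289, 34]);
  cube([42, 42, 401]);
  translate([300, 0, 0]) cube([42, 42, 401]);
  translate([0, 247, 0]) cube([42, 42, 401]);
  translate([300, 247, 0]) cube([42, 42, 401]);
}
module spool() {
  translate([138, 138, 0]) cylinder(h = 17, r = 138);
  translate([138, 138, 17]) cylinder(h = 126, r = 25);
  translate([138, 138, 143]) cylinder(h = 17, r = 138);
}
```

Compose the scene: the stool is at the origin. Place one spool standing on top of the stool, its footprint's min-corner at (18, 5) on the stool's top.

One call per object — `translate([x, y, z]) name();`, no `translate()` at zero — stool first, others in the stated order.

stool();
translate([18, 5, 435]) spool();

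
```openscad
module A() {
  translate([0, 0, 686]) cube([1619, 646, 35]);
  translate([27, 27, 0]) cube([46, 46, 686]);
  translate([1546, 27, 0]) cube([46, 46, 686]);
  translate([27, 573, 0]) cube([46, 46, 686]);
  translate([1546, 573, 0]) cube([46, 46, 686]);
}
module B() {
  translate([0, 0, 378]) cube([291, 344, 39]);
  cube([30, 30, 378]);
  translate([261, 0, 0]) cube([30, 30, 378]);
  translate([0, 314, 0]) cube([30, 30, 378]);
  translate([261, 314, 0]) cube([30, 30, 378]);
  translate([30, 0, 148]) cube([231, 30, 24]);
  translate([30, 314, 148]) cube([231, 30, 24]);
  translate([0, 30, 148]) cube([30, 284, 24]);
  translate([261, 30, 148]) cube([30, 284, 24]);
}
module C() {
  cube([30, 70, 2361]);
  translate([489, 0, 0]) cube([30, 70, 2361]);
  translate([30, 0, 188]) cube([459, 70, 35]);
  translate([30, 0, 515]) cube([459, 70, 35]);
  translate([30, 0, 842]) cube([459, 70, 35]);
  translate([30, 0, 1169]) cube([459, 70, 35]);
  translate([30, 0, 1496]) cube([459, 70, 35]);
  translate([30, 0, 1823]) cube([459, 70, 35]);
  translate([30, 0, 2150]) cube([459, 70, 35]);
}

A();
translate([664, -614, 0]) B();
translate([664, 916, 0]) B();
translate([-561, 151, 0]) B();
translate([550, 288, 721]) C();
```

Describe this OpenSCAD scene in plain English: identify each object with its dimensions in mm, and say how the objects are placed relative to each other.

A is a rectangular dining table. The top is 1619×646×35 mm with its upper surface at z = 721 mm. It stands on four 46×46 mm square legs, each inset 27 mm from the nearest pair of top edges, running from the floor to the underside of the top.

B is a four-legged stool. The seat is a 291×344×39 mm slab whose top surface is at z = 417 mm; four square legs, each 30×30 mm in cross-section, run from the floor (z = 0) to the underside of the seat, each flush with a corner of the seat. Four stretchers, 30 mm wide and 24 mm tall, connect adjacent legs with their undersides at z = 148 mm, each running between the inner faces of the legs it joins and aligned with the legs' outer faces on the other axis.

C is a straight ladder. Two 30×70 mm vertical rails, 2361 mm tall, stand 519 mm apart (outside-to-outside) with their front faces coplanar on the −y side. 7 rungs, each 70 mm deep and 35 mm tall, span between the inner faces of the rails, front faces flush with the rails. The lowest rung's underside is at z = 188 mm and rungs are spaced 327 mm apart (underside to underside).

Three stools sit around the table at the −y, +y, −x sides. The ladder is on top of the table, centred.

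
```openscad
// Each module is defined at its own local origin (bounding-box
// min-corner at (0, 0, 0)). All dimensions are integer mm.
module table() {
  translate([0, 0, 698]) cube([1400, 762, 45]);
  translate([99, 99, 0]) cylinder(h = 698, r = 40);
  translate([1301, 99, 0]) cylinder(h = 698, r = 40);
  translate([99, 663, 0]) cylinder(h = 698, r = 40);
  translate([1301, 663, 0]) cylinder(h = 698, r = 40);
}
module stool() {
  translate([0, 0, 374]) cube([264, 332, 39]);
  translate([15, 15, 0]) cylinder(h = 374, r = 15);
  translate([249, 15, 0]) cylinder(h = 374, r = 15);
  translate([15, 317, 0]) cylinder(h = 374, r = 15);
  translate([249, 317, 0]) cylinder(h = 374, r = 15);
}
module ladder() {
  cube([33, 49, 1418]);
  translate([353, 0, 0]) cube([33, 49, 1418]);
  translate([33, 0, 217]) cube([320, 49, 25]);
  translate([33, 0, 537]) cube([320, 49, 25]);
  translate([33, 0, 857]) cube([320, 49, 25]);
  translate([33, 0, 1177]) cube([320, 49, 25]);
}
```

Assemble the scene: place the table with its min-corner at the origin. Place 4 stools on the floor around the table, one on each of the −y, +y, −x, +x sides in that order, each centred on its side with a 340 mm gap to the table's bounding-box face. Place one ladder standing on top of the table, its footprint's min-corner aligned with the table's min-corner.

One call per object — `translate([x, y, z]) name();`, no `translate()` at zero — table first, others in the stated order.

table();
translate([568, -672, 0]) stool();
translate([568, 1102, 0]) stool();
translate([-604, 215, 0]) stool();
translate([1740, 215, 0]) stool();
translate([0, 0, 743]) ladder();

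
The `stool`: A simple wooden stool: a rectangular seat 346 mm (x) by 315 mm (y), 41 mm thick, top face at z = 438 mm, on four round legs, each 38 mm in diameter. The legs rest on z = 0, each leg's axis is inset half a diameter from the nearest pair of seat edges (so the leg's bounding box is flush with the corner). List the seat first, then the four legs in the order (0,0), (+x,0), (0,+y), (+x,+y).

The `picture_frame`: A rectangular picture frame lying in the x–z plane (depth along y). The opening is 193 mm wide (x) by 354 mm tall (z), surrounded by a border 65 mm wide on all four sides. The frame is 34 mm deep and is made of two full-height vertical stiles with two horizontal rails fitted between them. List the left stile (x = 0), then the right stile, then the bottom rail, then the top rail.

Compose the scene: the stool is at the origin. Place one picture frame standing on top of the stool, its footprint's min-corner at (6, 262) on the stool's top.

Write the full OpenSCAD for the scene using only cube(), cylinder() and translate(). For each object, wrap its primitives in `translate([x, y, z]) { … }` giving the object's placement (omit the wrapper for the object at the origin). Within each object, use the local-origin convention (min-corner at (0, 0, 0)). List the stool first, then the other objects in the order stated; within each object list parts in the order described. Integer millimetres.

translate([0, 0, 397]) cube([346, 315, 41]);
translate([19, 19, 0]) cylinder(h = 397, r = 19);
translate([327, 19, 0]) cylinder(h = 397, r = 19);
translate([19, 296, 0]) cylinder(h = 397, r = 19);
translate([327, 296, 0]) cylinder(h = 397, r = 19);
translate([6, 262, 438]) {
  cube([65, 34, 484]);
  translate([258, 0, 0]) cube([65, 34, 484]);
  translate([65, 0, 0]) cube([193, 34, 65]);
  translate([65, 0, 419]) cube([193, 34, 65]);
}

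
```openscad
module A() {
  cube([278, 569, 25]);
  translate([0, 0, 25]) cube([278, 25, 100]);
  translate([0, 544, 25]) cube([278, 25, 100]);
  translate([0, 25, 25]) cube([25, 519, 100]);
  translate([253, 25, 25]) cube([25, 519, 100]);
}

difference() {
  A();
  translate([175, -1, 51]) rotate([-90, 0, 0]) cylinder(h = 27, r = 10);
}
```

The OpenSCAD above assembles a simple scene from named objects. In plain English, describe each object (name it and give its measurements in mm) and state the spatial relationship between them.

A is an open storage box with external size 278×569×125 mm and wall thickness 25 mm (the base is also 25 mm thick). The base covers the whole footprint; the four walls stand on the base, with the y-facing walls full-width and the x-facing walls fitting between their inner faces.

The open box has a circular hole of radius 10 mm through its front wall, centred at (x = 175, z = 51).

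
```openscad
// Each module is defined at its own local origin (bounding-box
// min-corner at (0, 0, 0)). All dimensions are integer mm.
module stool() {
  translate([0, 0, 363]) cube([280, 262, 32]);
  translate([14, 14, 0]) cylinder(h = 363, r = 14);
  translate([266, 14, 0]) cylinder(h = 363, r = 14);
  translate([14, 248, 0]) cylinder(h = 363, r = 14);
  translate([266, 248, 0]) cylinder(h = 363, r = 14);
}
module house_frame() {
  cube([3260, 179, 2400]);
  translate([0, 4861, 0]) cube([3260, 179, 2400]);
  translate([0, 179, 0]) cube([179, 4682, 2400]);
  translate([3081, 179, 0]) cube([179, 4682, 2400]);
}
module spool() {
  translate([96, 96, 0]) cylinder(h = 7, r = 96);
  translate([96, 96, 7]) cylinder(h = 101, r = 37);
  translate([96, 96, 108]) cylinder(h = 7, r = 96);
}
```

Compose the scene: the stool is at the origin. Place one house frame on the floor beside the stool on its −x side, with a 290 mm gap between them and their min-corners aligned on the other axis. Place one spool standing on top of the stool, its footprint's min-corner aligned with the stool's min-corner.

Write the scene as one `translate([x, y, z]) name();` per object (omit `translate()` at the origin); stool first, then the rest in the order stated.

stool();
translate([-3550, 0, 0]) house_frame();
translate([0, 0, 395]) spool();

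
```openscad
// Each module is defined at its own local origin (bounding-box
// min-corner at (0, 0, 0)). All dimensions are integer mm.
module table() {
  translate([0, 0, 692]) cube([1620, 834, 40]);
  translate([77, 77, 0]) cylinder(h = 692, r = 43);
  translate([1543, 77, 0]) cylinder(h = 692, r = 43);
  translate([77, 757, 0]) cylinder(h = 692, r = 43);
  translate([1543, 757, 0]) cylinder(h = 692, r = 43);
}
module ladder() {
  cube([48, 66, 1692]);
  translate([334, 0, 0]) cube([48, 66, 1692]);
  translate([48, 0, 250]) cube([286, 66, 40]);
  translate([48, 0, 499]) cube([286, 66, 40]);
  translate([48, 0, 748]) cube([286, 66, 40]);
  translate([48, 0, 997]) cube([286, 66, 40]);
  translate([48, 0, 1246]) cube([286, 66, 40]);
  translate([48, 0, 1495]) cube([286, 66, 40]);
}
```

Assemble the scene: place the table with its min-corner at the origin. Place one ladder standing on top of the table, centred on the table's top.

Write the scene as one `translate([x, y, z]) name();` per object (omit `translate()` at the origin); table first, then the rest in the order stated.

table();
translate([619, 384, 732]) ladder();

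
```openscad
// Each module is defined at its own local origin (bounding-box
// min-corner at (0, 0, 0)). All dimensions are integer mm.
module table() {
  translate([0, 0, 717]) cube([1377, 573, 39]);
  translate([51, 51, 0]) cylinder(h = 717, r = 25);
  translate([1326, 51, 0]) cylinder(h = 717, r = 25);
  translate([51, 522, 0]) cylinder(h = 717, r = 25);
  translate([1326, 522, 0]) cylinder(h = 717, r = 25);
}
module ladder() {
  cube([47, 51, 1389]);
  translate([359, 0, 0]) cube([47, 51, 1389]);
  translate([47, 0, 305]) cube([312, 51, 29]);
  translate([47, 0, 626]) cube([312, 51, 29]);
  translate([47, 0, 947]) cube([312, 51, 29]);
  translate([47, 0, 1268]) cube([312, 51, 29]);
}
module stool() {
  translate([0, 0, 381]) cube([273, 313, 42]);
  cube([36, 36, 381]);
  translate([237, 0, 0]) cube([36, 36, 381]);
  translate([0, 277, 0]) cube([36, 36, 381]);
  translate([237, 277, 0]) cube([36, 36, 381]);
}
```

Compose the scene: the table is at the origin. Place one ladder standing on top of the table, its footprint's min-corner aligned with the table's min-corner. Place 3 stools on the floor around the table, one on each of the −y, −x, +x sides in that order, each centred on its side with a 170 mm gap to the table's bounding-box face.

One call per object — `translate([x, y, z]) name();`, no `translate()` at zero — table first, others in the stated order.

table();
translate([0, 0, 756]) ladder();
translate([552, -483, 0]) stool();
translate([-443, 130, 0]) stool();
translate([1547, 130, 0]) stool();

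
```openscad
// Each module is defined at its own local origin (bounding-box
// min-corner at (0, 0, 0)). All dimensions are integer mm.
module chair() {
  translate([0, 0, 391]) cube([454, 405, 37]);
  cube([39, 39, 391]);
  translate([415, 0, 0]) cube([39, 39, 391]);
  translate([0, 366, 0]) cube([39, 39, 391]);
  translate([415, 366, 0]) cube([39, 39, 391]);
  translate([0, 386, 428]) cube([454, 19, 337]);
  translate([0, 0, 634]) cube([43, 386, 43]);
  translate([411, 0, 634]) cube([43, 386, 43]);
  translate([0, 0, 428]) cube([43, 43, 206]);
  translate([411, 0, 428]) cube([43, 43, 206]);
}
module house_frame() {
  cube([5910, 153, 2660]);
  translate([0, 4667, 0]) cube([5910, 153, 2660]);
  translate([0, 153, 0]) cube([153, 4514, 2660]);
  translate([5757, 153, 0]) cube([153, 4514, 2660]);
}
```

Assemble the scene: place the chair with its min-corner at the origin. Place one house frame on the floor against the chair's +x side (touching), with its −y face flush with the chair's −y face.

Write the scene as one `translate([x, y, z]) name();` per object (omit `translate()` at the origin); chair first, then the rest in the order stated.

chair();
translate([454, 0, 0]) house_frame();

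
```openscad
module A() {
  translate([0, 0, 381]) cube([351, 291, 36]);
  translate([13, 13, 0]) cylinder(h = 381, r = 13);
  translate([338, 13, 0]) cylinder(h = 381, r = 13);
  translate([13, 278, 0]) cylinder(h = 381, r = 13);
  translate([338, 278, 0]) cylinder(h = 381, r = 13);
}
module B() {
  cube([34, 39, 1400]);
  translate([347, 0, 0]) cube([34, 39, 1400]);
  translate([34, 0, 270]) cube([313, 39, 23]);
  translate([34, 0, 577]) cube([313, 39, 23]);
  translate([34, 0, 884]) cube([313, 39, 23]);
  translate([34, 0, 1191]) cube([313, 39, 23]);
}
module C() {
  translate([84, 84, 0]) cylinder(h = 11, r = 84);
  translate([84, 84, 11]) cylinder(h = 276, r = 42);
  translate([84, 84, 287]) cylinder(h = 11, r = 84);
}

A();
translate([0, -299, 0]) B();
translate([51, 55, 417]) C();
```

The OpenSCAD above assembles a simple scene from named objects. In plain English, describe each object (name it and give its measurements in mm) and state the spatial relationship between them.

A is a four-legged stool. The seat is a 351×291×36 mm slab whose top surface is at z = 417 mm; four round legs, each 26 mm in diameter, run from the floor (z = 0) to the underside of the seat, each leg's axis is inset half a diameter from the nearest pair of seat edges (so the leg's bounding box is flush with the corner).

B is a straight ladder. Two 34×39 mm vertical rails, 1400 mm tall, stand 381 mm apart (outside-to-outside) with their front faces coplanar on the −y side. 4 rungs, each 39 mm deep and 23 mm tall, span between the inner faces of the rails, front faces flush with the rails. The lowest rung's underside is at z = 270 mm and rungs are spaced 307 mm apart (underside to underside).

C is a spool: two coaxial disc flanges of radius 84 mm and thickness 11 mm, joined by a core cylinder of radius 42 mm and height 276 mm. The lower flange rests on z = 0 and the three cylinders share a vertical axis.

The ladder is on the floor beside the stool on its −y side. The spool is on top of the stool.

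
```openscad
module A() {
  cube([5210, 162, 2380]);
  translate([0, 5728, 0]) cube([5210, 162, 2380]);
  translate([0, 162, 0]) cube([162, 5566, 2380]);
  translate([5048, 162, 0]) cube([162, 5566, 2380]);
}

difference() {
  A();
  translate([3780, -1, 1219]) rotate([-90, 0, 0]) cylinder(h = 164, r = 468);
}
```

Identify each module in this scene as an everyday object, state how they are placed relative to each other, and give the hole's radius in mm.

A is a house frame. The house frame has a circular hole through its front wall. The hole's radius is 468 mm.

The subtracted cylinder has r = 468 mm.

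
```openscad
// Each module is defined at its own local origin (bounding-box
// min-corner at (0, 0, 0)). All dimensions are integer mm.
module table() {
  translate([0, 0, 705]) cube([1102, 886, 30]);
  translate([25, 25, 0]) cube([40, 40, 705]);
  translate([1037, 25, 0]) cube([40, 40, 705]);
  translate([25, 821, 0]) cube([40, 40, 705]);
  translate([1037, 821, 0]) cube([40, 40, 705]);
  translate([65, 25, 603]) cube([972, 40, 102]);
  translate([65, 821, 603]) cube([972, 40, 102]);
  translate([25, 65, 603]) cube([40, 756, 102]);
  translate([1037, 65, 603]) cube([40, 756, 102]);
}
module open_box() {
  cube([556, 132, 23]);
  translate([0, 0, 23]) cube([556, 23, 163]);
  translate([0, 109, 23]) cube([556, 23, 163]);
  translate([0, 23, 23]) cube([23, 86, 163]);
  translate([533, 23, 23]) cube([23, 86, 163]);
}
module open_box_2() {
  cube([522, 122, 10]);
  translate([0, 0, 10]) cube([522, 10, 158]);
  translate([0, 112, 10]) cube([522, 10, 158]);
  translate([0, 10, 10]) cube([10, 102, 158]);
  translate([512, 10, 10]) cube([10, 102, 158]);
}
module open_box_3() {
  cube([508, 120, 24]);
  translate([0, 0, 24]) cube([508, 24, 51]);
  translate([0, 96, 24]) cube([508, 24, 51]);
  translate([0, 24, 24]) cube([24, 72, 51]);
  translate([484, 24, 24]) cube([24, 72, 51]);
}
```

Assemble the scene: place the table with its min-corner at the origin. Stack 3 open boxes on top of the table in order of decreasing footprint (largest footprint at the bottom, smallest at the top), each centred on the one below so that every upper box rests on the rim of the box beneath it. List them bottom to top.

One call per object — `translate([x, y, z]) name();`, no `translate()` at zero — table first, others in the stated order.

table();
translate([273, 377, 735]) open_box();
translate([290, 382, 921]) open_box_2();
translate([297, 383, 1089]) open_box_3();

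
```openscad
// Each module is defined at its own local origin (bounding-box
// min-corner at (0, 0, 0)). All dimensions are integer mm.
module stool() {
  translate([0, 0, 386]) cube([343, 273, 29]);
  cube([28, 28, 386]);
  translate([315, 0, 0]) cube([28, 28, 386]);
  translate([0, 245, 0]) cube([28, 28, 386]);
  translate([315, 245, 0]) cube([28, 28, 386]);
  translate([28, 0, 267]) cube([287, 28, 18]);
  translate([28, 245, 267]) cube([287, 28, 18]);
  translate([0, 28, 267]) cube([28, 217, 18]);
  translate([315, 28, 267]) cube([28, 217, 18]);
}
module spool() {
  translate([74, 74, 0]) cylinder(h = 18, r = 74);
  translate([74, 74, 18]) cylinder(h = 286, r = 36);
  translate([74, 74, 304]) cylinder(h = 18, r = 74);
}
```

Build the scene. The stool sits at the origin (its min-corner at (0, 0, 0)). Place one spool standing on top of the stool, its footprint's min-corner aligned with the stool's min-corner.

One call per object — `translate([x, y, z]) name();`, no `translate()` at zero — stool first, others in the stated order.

stool();
translate([0, 0, 415]) spool();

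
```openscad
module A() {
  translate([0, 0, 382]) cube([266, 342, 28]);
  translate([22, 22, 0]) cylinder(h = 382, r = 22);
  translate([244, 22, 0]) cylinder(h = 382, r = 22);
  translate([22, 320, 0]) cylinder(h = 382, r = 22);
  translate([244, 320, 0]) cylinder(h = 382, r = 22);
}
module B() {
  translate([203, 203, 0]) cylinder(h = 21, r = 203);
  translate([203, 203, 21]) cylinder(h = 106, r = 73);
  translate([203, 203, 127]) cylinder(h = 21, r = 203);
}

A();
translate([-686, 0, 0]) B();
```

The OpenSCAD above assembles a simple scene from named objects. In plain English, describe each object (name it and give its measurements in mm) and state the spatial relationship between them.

A is a simple wooden stool: a rectangular seat 266 mm (x) by 342 mm (y), 28 mm thick, top face at z = 410 mm, on four round legs, each 44 mm in diameter. The legs rest on z = 0, each leg's axis is inset half a diameter from the nearest pair of seat edges (so the leg's bounding box is flush with the corner).

B is a spool: two coaxial disc flanges of radius 203 mm and thickness 21 mm, joined by a core cylinder of radius 73 mm and height 106 mm. The lower flange rests on z = 0 and the three cylinders share a vertical axis.

The spool is on the floor beside the stool on its −x side.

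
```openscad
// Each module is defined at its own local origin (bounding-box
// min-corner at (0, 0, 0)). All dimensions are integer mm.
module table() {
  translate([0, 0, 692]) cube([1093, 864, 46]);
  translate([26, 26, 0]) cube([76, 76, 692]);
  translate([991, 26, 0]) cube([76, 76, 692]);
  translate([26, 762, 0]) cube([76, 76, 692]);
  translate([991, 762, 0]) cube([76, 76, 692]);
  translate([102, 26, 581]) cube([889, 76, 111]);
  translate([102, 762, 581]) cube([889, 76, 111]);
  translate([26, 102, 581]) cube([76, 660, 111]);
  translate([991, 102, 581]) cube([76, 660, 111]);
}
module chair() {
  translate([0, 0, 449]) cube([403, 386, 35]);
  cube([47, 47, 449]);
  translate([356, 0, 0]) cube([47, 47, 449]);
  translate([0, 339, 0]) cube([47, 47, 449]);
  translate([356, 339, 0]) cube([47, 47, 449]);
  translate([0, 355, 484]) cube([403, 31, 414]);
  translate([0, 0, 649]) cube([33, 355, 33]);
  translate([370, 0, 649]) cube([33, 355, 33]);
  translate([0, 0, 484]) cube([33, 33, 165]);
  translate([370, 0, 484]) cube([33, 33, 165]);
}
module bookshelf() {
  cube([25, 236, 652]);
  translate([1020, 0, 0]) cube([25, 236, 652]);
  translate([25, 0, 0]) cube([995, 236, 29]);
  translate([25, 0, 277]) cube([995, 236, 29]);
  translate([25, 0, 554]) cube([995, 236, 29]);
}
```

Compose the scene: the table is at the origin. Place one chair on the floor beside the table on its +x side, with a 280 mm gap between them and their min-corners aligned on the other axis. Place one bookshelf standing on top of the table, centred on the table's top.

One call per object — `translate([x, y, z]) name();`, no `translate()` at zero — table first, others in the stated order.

table();
translate([1373, 0, 0]) chair();
translate([24, 314, 738]) bookshelf();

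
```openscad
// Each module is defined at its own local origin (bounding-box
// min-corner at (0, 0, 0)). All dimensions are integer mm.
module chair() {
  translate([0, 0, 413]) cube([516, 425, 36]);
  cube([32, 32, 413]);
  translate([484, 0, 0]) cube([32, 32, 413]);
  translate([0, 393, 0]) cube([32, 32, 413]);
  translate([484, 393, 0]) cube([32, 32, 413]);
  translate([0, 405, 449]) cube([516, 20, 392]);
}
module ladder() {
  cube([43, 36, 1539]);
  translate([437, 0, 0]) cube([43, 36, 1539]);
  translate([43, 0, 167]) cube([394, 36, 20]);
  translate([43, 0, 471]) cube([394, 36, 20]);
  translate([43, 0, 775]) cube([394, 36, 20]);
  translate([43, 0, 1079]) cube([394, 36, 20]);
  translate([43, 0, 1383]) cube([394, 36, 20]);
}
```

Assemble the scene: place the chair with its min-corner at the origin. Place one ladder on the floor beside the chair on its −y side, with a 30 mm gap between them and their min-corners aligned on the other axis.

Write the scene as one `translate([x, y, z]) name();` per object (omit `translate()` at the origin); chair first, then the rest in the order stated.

chair();
translate([0, -66, 0]) ladder();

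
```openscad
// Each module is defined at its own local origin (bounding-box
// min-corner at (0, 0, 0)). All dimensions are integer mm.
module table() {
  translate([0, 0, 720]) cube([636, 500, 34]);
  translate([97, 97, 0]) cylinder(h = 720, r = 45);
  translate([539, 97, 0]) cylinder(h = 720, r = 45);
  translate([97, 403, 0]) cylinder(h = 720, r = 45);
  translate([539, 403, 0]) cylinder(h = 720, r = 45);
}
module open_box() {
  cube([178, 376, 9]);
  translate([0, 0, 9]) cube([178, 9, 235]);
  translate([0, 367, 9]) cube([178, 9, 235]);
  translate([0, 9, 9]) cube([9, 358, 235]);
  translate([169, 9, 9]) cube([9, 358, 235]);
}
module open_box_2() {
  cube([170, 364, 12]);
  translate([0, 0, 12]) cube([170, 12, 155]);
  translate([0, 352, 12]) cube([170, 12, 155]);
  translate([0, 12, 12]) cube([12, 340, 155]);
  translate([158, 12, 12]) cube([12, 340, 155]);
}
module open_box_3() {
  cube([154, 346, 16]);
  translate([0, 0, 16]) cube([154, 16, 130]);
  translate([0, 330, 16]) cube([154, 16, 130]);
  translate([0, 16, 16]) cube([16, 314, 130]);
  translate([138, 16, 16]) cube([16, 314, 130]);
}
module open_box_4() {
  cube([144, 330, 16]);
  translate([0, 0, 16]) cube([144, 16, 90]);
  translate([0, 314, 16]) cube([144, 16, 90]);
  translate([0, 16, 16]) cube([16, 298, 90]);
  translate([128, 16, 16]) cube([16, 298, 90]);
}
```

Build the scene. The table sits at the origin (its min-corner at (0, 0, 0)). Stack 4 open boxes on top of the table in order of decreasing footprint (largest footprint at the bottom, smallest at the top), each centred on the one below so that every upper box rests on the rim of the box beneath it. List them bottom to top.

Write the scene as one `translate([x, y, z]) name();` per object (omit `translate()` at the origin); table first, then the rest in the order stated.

table();
translate([229, 62, 754]) open_box();
translate([233, 68, 998]) open_box_2();
translate([241, 77, 1165]) open_box_3();
translate([246, 85, 1311]) open_box_4();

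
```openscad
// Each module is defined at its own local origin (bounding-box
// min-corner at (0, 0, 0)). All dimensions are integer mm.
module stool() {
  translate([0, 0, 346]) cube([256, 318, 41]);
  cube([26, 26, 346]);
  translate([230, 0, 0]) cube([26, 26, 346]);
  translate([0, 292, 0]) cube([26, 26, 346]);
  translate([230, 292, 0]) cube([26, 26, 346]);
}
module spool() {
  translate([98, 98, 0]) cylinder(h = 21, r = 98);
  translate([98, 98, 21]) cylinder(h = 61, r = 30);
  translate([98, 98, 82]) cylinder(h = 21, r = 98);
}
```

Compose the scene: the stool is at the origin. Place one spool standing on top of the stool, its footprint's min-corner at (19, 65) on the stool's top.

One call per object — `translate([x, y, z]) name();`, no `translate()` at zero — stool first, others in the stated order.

stool();
translate([19, 65, 387]) spool();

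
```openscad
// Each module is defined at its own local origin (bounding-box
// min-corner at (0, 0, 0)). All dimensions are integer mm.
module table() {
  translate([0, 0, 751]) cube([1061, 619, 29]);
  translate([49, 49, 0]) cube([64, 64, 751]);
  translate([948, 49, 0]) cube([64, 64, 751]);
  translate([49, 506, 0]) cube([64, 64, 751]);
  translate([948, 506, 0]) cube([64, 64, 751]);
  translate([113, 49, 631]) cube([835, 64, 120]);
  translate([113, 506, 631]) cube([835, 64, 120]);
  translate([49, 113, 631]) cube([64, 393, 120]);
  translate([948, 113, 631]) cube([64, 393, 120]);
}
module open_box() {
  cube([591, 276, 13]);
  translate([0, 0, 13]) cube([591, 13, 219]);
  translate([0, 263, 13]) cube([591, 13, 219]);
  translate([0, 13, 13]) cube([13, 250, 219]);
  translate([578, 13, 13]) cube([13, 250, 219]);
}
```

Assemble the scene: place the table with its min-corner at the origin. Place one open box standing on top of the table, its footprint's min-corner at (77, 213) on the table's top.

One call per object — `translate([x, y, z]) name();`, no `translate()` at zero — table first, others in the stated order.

table();
translate([77, 213, 780]) open_box();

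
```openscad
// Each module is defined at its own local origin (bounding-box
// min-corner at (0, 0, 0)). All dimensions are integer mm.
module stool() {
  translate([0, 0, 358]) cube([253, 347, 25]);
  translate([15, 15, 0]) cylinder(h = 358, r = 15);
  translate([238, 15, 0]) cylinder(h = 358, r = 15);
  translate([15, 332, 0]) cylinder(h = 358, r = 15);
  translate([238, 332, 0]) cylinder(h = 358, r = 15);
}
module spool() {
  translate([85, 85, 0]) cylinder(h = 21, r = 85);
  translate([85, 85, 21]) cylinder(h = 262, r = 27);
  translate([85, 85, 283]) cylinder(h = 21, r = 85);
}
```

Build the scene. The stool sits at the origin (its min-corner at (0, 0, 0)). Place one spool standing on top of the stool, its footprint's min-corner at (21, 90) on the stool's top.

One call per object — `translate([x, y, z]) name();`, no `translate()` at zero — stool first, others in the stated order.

stool();
translate([21, 90, 383]) spool();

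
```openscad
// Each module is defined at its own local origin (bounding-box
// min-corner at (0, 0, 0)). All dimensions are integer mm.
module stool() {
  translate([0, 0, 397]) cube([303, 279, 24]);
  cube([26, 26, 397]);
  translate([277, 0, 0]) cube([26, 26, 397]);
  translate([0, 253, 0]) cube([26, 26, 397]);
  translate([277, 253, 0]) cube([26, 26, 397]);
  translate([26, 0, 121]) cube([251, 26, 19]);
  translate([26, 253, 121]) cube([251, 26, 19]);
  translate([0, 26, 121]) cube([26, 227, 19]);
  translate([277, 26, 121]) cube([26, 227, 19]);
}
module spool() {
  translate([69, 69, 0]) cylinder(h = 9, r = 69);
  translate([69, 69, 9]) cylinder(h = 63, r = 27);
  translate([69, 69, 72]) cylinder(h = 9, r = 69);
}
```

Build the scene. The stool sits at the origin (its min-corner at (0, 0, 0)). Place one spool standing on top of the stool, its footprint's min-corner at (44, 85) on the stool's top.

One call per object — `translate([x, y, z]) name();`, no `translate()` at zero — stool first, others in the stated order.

stool();
translate([44, 85, 421]) spool();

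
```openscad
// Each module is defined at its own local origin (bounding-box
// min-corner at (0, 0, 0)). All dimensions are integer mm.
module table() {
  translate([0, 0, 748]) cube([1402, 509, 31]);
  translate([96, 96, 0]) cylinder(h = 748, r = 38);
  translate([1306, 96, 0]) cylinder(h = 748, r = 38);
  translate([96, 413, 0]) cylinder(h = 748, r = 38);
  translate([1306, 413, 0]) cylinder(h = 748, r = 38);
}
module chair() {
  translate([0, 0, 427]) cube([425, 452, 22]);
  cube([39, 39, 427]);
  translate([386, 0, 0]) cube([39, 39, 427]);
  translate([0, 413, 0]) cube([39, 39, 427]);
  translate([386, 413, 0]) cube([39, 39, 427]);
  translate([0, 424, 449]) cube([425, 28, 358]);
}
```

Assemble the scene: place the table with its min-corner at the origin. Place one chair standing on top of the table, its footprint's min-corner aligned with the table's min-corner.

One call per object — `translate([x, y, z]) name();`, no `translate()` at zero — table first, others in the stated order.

table();
translate([0, 0, 779]) chair();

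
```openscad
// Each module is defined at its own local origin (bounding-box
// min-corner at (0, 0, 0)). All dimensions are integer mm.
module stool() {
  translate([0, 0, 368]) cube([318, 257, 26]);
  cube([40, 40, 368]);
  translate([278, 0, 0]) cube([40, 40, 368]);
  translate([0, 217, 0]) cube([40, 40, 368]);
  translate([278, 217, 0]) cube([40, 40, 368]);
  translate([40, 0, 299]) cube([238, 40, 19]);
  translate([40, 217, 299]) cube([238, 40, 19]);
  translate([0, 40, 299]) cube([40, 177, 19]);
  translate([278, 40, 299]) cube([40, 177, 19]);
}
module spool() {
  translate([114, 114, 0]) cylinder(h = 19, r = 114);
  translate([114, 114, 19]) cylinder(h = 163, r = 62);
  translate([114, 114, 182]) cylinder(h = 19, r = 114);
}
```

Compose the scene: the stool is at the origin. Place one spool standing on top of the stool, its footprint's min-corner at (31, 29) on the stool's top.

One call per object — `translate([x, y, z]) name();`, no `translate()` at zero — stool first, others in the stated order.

stool();
translate([31, 29, 394]) spool();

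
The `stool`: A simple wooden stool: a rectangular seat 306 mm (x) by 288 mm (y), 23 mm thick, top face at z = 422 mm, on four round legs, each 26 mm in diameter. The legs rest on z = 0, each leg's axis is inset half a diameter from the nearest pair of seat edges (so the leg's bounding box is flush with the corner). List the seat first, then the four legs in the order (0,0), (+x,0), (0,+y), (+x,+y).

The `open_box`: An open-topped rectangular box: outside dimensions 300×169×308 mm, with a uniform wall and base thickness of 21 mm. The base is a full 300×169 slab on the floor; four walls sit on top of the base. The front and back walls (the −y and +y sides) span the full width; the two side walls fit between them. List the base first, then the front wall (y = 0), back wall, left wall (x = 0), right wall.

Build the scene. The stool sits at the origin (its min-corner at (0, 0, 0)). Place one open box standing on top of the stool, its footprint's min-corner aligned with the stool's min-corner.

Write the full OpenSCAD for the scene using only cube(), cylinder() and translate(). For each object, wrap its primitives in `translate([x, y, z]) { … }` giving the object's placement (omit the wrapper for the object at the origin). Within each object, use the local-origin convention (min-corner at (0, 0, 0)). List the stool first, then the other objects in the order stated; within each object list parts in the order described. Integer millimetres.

translate([0, 0, 399]) cube([306, 288, 23]);
translate([13, 13, 0]) cylinder(h = 399, r = 13);
translate([293, 13, 0]) cylinder(h = 399, r = 13);
translate([13, 275, 0]) cylinder(h = 399, r = 13);
translate([293, 275, 0]) cylinder(h = 399, r = 13);
translate([0, 0, 422]) {
  cube([300, 169, 21]);
  translate([0, 0, 21]) cube([300, 21, 287]);
  translate([0, 148, 21]) cube([300, 21, 287]);
  translate([0, 21, 21]) cube([21, 127, 287]);
  translate([279, 21, 21]) cube([21, 127, 287]);
}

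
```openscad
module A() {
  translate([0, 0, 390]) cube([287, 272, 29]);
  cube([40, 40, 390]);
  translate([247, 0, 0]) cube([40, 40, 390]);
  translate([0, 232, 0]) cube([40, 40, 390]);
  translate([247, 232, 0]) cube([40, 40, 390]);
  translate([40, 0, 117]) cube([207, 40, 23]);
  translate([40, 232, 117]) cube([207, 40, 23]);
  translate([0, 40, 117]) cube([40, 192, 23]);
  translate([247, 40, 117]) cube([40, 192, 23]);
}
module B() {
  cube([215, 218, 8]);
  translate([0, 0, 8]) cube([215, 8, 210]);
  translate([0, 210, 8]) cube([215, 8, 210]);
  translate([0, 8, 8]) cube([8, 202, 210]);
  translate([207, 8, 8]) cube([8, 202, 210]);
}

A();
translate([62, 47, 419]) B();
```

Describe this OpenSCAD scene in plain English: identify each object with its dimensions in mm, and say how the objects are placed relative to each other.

A is a four-legged stool. The seat is a 287×272×29 mm slab whose top surface is at z = 419 mm; four square legs, each 40×40 mm in cross-section, run from the floor (z = 0) to the underside of the seat, each flush with a corner of the seat. Four stretchers, 40 mm wide and 23 mm tall, connect adjacent legs with their undersides at z = 117 mm, each running between the inner faces of the legs it joins and aligned with the legs' outer faces on the other axis.

B is an open-topped rectangular box: outside dimensions 215×218×218 mm, with a uniform wall and base thickness of 8 mm. The base is a full 215×218 slab on the floor; four walls sit on top of the base. The front and back walls (the −y and +y sides) span the full width; the two side walls fit between them.

The open box is on top of the stool.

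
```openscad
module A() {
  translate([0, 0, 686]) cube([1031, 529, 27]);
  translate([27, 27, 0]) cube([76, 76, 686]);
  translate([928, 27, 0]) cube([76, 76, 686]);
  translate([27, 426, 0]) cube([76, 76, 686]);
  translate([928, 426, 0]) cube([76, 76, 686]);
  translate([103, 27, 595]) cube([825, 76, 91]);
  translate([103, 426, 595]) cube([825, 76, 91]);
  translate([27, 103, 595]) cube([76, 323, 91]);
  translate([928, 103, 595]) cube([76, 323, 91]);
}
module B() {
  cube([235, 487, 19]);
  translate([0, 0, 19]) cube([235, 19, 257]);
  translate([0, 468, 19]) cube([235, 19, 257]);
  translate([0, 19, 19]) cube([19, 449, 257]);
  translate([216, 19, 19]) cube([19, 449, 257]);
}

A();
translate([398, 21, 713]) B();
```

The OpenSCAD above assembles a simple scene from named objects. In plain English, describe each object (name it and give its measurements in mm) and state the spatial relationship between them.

A is a table with a 1031×529 mm rectangular top, 27 mm thick, top surface at z = 713 mm, supported by four 76×76 mm square legs, each inset 27 mm from the nearest pair of top edges, running from the floor. Four apron rails, 76 mm thick and 91 mm tall, run between adjacent legs with their top edges flush with the underside of the top and their outer faces flush with the legs' outer faces.

B is an open storage box with external size 235×487×276 mm and wall thickness 19 mm (the base is also 19 mm thick). The base covers the whole footprint; the four walls stand on the base, with the y-facing walls full-width and the x-facing walls fitting between their inner faces.

The open box is on top of the table, centred.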